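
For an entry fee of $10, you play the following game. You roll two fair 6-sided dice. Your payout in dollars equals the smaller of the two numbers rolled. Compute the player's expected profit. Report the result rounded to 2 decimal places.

Distribution of the smaller of the two numbers rolled: 1 w.p. 11/36, 2 w.p. 1/4, 3 w.p. 7/36, 4 w.p. 5/36, 5 w.p. 1/12, 6 w.p. 1/36
E[payout] = (11/36)·1 + (1/4)·2 + (7/36)·3 + (5/36)·4 + (1/12)·5 + (1/36)·6 = 91/36
Expected profit = 91/36 − 10 = -269/36 ≈ -$7.47

-$7.47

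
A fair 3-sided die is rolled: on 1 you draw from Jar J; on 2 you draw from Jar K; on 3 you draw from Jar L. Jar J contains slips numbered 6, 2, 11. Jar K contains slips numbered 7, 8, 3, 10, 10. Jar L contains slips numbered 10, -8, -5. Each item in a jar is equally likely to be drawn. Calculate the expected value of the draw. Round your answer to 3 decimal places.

4.311

E[X | Jar J] = (6 + 2 + 11)/3 = 19/3
E[X | Jar K] = (7 + 8 + 3 + 10 + 10)/5 = 38/5
E[X | Jar L] = (10 − 8 − 5)/3 = -1
E[X] = (1/3)·19/3 + (1/3)·38/5 + (1/3)·(-1) = 194/45 ≈ 4.311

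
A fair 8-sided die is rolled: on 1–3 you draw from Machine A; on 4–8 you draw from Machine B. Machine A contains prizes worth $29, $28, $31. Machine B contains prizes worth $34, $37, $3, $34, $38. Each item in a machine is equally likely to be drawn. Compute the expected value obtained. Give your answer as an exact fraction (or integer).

117/4 dollars

E[X | Machine A] = (29 + 28 + 31)/3 = 88/3
E[X | Machine B] = (34 + 37 + 3 + 34 + 38)/5 = 146/5
E[X] = (3/8)·88/3 + (5/8)·146/5 = 117/4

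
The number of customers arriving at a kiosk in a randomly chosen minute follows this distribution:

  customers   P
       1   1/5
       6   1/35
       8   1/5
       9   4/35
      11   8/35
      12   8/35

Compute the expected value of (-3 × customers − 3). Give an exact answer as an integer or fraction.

E[-3x-3] = (1/5)·(-6) + (1/35)·(-21) + (1/5)·(-27) + (4/35)·(-30) + (8/35)·(-36) + (8/35)·(-39)
     = -972/35

-972/35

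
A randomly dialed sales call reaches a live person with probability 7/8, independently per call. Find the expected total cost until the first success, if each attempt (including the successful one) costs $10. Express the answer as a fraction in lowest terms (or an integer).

80/7 dollars

E[#attempts] = 1/p = 8/7; E[cost] = 10·8/7 = 80/7.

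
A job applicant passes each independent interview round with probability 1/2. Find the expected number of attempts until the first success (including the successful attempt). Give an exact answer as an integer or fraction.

For a geometric distribution, E[trials] = 1/p = 1/(1/2) = 2.

2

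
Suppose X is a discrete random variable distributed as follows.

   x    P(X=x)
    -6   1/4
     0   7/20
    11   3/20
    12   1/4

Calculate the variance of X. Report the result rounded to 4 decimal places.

E[X] = (1/4)·(-6) + (7/20)·0 + (3/20)·11 + (1/4)·12 = 63/20
E[X²] = (1/4)·36 + (7/20)·0 + (3/20)·121 + (1/4)·144 = 1263/20
Var(X) = 1263/20 − (63/20)² = 21291/400 ≈ 53.2275

53.2275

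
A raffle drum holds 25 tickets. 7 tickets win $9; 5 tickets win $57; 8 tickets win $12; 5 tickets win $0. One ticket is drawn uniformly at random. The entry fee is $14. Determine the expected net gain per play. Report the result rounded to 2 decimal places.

$3.76

E[payout] = (7/25)·9 + (5/25)·57 + (8/25)·12 + (5/25)·0 = 444/25
Expected profit = 444/25 − 14 = 94/25 ≈ $3.76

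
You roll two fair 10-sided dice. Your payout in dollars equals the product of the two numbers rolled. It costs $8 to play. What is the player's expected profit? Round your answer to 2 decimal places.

Distribution of the product of the two numbers rolled: 1 w.p. 1/100, 2 w.p. 1/50, 3 w.p. 1/50, 4 w.p. 3/100, 5 w.p. 1/50, 6 w.p. 1/25, …
E[payout] = (1/100)·1 + (1/50)·2 + (1/50)·3 + (3/100)·4 + (1/50)·5 + (1/25)·6 + (1/50)·7 + (1/25)·8 + (3/100)·9 + (1/25)·10 + (1/25)·12 + (1/50)·14 + (1/50)·15 + (3/100)·16 + (1/25)·18 + (1/25)·20 + (1/50)·21 + (1/25)·24 + (1/100)·25 + (1/50)·27 + (1/50)·28 + (1/25)·30 + (1/50)·32 + (1/50)·35 + (3/100)·36 + (1/25)·40 + (1/50)·42 + (1/50)·45 + (1/50)·48 + (1/100)·49 + (1/50)·50 + (1/50)·54 + (1/50)·56 + (1/50)·60 + (1/50)·63 + (1/100)·64 + (1/50)·70 + (1/50)·72 + (1/50)·80 + (1/100)·81 + (1/50)·90 + (1/100)·100 = 121/4
Expected profit = 121/4 − 8 = 89/4 ≈ $22.25

$22.25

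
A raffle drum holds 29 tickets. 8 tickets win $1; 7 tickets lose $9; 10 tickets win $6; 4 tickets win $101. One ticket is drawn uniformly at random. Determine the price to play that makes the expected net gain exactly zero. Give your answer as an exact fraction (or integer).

E[payout] = (8/29)·1 + (7/29)·(-9) + (10/29)·6 + (4/29)·101 = 409/29
Fair fee = E[payout] = 409/29

409/29 dollars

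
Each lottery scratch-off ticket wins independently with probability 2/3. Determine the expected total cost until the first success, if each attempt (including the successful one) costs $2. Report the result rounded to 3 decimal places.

E[#attempts] = 1/p = 3/2; E[cost] = 2·3/2 = 3.
≈ 3.000

$3.000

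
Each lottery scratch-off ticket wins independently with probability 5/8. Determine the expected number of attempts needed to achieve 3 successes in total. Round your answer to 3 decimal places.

By linearity (sum of 3 independent geometric waits), E[trials] = 3/p = 3/(5/8) = 24/5.
≈ 4.800

4.800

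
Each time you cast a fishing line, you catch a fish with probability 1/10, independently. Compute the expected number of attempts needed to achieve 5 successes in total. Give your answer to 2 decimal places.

By linearity (sum of 5 independent geometric waits), E[trials] = 5/p = 5/(1/10) = 50.
≈ 50.00

50.00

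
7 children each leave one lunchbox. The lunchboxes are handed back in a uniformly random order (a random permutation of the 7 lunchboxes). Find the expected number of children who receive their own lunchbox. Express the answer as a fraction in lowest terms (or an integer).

1

Let Xᵢ = 1 if person i gets their own lunchbox. For each i, P(Xᵢ=1) = 1/7.
By linearity of expectation, E[X₁+…+X_7] = 7·(1/7) = 1.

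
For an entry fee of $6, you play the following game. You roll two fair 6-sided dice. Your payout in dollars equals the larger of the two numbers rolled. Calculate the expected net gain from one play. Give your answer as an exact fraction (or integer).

Distribution of the larger of the two numbers rolled: 1 w.p. 1/36, 2 w.p. 1/12, 3 w.p. 5/36, 4 w.p. 7/36, 5 w.p. 1/4, 6 w.p. 11/36
E[payout] = (1/36)·1 + (1/12)·2 + (5/36)·3 + (7/36)·4 + (1/4)·5 + (11/36)·6 = 161/36
Expected profit = 161/36 − 6 = -55/36

-55/36 dollars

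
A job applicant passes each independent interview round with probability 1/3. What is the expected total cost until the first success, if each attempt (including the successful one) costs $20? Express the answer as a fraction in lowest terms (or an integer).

$60

E[#attempts] = 1/p = 3; E[cost] = 20·3 = 60.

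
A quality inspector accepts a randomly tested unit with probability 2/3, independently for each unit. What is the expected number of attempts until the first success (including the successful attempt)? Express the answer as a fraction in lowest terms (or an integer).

3/2

For a geometric distribution, E[trials] = 1/p = 1/(2/3) = 3/2.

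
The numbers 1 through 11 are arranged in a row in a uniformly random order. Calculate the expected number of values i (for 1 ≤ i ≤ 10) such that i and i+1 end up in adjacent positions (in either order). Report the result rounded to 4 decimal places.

1.8182

For each i ∈ {1,…,10}, let Xᵢ = 1 if i and i+1 are adjacent. P(Xᵢ=1) = 2·(11−1)!/11! = 2/11.
By linearity, E[ΣXᵢ] = (10)·(2/11) = 20/11.
≈ 1.8182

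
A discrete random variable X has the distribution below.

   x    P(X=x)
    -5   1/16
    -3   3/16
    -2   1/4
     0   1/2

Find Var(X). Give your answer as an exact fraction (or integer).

151/64

E[X] = (1/16)·(-5) + (3/16)·(-3) + (1/4)·(-2) + (1/2)·0 = -11/8
E[X²] = (1/16)·25 + (3/16)·9 + (1/4)·4 + (1/2)·0 = 17/4
Var(X) = 17/4 − (-11/8)² = 151/64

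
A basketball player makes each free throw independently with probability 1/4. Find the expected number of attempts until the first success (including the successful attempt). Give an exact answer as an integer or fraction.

For a geometric distribution, E[trials] = 1/p = 1/(1/4) = 4.

4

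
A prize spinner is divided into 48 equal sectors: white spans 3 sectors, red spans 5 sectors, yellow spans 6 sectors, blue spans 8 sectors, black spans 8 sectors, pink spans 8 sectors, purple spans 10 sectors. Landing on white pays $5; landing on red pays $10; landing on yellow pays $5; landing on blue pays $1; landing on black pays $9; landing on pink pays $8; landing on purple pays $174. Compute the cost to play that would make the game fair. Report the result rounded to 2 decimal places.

E[payout] = (3/48)·5 + (5/48)·10 + (6/48)·5 + (8/48)·1 + (8/48)·9 + (8/48)·8 + (10/48)·174 = 1979/48
Fair fee = E[payout] = 1979/48 ≈ $41.23

$41.23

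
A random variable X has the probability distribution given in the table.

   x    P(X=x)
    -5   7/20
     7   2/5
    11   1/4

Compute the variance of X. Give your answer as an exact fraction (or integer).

1104/25

E[X] = (7/20)·(-5) + (2/5)·7 + (1/4)·11 = 19/5
E[X²] = (7/20)·25 + (2/5)·49 + (1/4)·121 = 293/5
Var(X) = 293/5 − (19/5)² = 1104/25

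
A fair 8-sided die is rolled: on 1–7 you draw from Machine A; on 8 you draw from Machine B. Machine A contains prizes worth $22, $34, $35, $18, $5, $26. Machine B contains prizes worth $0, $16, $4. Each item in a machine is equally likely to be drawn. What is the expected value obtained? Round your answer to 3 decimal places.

E[X | Machine A] = (22 + 34 + 35 + 18 + 5 + 26)/6 = 70/3
E[X | Machine B] = (0 + 16 + 4)/3 = 20/3
E[X] = (7/8)·70/3 + (1/8)·20/3 = 85/4 ≈ 21.250

$21.250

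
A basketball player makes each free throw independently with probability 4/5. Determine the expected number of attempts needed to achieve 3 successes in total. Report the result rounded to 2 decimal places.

By linearity (sum of 3 independent geometric waits), E[trials] = 3/p = 3/(4/5) = 15/4.
≈ 3.75

3.75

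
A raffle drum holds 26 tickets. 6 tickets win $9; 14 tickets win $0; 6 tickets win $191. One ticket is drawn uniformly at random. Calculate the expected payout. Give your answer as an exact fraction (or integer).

E[payout] = (6/26)·9 + (14/26)·0 + (6/26)·191 = 600/13

600/13 dollars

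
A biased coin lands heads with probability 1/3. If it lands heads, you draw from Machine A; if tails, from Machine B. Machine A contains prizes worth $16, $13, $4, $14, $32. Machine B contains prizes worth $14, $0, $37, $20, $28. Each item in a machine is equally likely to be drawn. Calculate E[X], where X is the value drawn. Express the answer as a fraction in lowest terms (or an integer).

E[X | Machine A] = (16 + 13 + 4 + 14 + 32)/5 = 79/5
E[X | Machine B] = (14 + 0 + 37 + 20 + 28)/5 = 99/5
E[X] = (1/3)·79/5 + (2/3)·99/5 = 277/15

277/15 dollars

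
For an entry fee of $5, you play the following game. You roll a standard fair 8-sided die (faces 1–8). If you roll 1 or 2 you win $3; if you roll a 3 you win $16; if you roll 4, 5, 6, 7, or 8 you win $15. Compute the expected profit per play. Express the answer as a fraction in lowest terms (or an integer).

57/8 dollars

E[payout] = (1/4)·3 + (5/8)·15 + (1/8)·16 = 97/8
Expected profit = 97/8 − 5 = 57/8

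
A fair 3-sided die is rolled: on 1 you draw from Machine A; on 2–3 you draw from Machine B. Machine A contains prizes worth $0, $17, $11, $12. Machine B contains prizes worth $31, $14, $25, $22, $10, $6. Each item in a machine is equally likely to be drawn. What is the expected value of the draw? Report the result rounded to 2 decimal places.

$15.33

E[X | Machine A] = (0 + 17 + 11 + 12)/4 = 10
E[X | Machine B] = (31 + 14 + 25 + 22 + 10 + 6)/6 = 18
E[X] = (1/3)·10 + (2/3)·18 = 46/3 ≈ 15.33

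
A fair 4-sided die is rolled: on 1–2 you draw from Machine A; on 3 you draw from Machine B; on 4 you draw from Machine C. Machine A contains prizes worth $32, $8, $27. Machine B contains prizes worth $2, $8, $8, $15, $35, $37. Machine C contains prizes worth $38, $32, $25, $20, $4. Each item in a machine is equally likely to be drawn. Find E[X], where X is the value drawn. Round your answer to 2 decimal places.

$21.49

E[X | Machine A] = (32 + 8 + 27)/3 = 67/3
E[X | Machine B] = (2 + 8 + 8 + 15 + 35 + 37)/6 = 35/2
E[X | Machine C] = (38 + 32 + 25 + 20 + 4)/5 = 119/5
E[X] = (1/2)·67/3 + (1/4)·35/2 + (1/4)·119/5 = 2579/120 ≈ 21.49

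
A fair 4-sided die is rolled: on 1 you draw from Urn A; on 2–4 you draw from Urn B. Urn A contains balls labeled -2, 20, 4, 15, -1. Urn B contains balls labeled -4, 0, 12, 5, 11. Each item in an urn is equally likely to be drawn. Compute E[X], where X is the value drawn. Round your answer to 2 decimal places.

5.40

E[X | Urn A] = (-2 + 20 + 4 + 15 − 1)/5 = 36/5
E[X | Urn B] = (-4 + 0 + 12 + 5 + 11)/5 = 24/5
E[X] = (1/4)·36/5 + (3/4)·24/5 = 27/5 ≈ 5.40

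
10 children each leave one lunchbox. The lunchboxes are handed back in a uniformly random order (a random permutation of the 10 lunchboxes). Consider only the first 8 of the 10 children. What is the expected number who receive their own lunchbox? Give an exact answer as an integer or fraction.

4/5

Let Xᵢ = 1 if person i gets their own lunchbox. For each i, P(Xᵢ=1) = 1/10.
By linearity of expectation, E[X₁+…+X_8] = 8·(1/10) = 4/5.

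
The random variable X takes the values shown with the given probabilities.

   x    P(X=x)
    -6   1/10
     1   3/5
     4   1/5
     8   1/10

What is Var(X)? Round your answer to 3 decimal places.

E[X] = (1/10)·(-6) + (3/5)·1 + (1/5)·4 + (1/10)·8 = 8/5
E[X²] = (1/10)·36 + (3/5)·1 + (1/5)·16 + (1/10)·64 = 69/5
Var(X) = 69/5 − (8/5)² = 281/25 ≈ 11.240

11.240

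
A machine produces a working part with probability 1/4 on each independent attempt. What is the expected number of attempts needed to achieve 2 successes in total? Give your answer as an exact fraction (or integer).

8

By linearity (sum of 2 independent geometric waits), E[trials] = 2/p = 2/(1/4) = 8.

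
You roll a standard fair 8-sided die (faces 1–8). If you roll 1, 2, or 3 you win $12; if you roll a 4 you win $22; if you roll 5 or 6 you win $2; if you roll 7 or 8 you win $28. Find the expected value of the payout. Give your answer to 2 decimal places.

$14.75

E[payout] = (1/4)·2 + (3/8)·12 + (1/8)·22 + (1/4)·28 = 59/4
≈ $14.75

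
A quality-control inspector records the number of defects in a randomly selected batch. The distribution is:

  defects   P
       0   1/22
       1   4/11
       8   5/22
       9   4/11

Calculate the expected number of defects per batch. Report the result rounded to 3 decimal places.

E[X] = (1/22)·0 + (4/11)·1 + (5/22)·8 + (4/11)·9
     = 60/11 ≈ 5.455

5.455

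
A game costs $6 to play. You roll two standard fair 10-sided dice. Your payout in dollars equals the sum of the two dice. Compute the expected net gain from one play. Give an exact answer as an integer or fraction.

$5

Distribution of the sum of the two dice: 2 w.p. 1/100, 3 w.p. 1/50, 4 w.p. 3/100, 5 w.p. 1/25, 6 w.p. 1/20, 7 w.p. 3/50, …
E[payout] = (1/100)·2 + (1/50)·3 + (3/100)·4 + (1/25)·5 + (1/20)·6 + (3/50)·7 + (7/100)·8 + (2/25)·9 + (9/100)·10 + (1/10)·11 + (9/100)·12 + (2/25)·13 + (7/100)·14 + (3/50)·15 + (1/20)·16 + (1/25)·17 + (3/100)·18 + (1/50)·19 + (1/100)·20 = 11
Expected profit = 11 − 6 = 5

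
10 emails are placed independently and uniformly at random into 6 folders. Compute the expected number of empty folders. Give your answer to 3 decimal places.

0.969

Let Xⱼ=1 if folder j is empty. P(Xⱼ=1) = ((6-1)/6)^10 = 9765625/60466176.
By linearity, E[#empty] = 6·9765625/60466176 = 9765625/10077696.
≈ 0.969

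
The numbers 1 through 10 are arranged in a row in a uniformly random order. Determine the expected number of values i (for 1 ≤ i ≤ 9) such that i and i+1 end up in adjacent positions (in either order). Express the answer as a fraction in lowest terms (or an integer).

For each i ∈ {1,…,9}, let Xᵢ = 1 if i and i+1 are adjacent. P(Xᵢ=1) = 2·(10−1)!/10! = 2/10.
By linearity, E[ΣXᵢ] = (9)·(2/10) = 9/5.

9/5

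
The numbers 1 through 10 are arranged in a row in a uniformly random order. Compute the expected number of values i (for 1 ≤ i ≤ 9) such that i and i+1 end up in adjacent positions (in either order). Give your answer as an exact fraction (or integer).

For each i ∈ {1,…,9}, let Xᵢ = 1 if i and i+1 are adjacent. P(Xᵢ=1) = 2·(10−1)!/10! = 2/10.
By linearity, E[ΣXᵢ] = (9)·(2/10) = 9/5.

9/5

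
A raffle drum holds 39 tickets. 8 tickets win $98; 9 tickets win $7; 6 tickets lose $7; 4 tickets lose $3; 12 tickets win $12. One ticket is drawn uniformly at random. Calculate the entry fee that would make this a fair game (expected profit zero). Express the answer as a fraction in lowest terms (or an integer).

937/39 dollars

E[payout] = (8/39)·98 + (9/39)·7 + (6/39)·(-7) + (4/39)·(-3) + (12/39)·12 = 937/39
Fair fee = E[payout] = 937/39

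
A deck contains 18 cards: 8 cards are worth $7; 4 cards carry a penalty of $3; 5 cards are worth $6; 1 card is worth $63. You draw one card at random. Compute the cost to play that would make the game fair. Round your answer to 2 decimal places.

$7.61

E[payout] = (8/18)·7 + (4/18)·(-3) + (5/18)·6 + (1/18)·63 = 137/18
Fair fee = E[payout] = 137/18 ≈ $7.61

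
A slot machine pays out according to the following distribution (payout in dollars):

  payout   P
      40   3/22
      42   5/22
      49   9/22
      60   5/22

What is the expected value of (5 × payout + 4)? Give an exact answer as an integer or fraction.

5443/22

E[5x+4] = (3/22)·204 + (5/22)·214 + (9/22)·249 + (5/22)·304
     = 5443/22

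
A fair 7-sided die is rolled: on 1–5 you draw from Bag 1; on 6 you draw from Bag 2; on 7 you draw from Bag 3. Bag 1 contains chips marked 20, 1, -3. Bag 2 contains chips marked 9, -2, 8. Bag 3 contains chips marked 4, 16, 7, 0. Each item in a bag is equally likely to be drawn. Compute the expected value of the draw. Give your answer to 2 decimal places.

5.96

E[X | Bag 1] = (20 + 1 − 3)/3 = 6
E[X | Bag 2] = (9 − 2 + 8)/3 = 5
E[X | Bag 3] = (4 + 16 + 7 + 0)/4 = 27/4
E[X] = (5/7)·6 + (1/7)·5 + (1/7)·27/4 = 167/28 ≈ 5.96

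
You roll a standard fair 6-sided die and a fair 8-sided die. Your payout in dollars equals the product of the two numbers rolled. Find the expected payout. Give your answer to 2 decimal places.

$15.75

Distribution of the product of the two numbers rolled: 1 w.p. 1/48, 2 w.p. 1/24, 3 w.p. 1/24, 4 w.p. 1/16, 5 w.p. 1/24, 6 w.p. 1/12, …
E[payout] = (1/48)·1 + (1/24)·2 + (1/24)·3 + (1/16)·4 + (1/24)·5 + (1/12)·6 + (1/48)·7 + (1/16)·8 + (1/48)·9 + (1/24)·10 + (1/12)·12 + (1/48)·14 + (1/24)·15 + (1/24)·16 + (1/24)·18 + (1/24)·20 + (1/48)·21 + (1/16)·24 + (1/48)·25 + (1/48)·28 + (1/24)·30 + (1/48)·32 + (1/48)·35 + (1/48)·36 + (1/48)·40 + (1/48)·42 + (1/48)·48 = 63/4
≈ $15.75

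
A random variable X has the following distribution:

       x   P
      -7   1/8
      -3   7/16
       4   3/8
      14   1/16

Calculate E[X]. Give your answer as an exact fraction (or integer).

E[X] = (1/8)·(-7) + (7/16)·(-3) + (3/8)·4 + (1/16)·14
     = 3/16

3/16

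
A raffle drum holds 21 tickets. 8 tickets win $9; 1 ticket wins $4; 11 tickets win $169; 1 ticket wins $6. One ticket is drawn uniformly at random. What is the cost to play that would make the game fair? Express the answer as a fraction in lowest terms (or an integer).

E[payout] = (8/21)·9 + (1/21)·4 + (11/21)·169 + (1/21)·6 = 647/7
Fair fee = E[payout] = 647/7

647/7 dollars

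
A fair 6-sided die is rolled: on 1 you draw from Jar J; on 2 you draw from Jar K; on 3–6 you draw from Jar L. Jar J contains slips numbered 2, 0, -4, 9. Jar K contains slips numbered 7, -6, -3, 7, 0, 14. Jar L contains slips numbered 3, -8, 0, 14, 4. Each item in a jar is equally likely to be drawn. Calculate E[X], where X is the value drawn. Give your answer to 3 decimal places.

2.553

E[X | Jar J] = (2 + 0 − 4 + 9)/4 = 7/4
E[X | Jar K] = (7 − 6 − 3 + 7 + 0 + 14)/6 = 19/6
E[X | Jar L] = (3 − 8 + 0 + 14 + 4)/5 = 13/5
E[X] = (1/6)·7/4 + (1/6)·19/6 + (2/3)·13/5 = 919/360 ≈ 2.553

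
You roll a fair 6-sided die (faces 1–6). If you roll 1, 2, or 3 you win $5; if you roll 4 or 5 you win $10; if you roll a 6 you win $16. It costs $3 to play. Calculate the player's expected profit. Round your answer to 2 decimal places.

$5.50

E[payout] = (1/2)·5 + (1/3)·10 + (1/6)·16 = 17/2
Expected profit = 17/2 − 3 = 11/2 ≈ $5.50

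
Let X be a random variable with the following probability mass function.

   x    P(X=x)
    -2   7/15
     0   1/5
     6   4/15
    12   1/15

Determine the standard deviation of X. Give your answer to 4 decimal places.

4.3492

E[X] = 22/15, E[X²] = 316/15
Var(X) = E[X²] − (E[X])² = 316/15 − 484/225 = 4256/225
SD(X) = √(4256/225) ≈ 4.3492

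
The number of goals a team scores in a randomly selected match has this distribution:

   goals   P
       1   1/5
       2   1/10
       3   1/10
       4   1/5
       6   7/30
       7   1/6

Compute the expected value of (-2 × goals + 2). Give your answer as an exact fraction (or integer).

-92/15

E[-2x+2] = (1/5)·0 + (1/10)·(-2) + (1/10)·(-4) + (1/5)·(-6) + (7/30)·(-10) + (1/6)·(-12)
     = -92/15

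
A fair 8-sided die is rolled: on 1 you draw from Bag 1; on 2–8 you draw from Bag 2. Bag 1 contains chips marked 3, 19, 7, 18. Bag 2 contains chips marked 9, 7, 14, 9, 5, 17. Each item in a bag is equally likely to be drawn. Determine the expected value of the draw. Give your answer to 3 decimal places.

10.365

E[X | Bag 1] = (3 + 19 + 7 + 18)/4 = 47/4
E[X | Bag 2] = (9 + 7 + 14 + 9 + 5 + 17)/6 = 61/6
E[X] = (1/8)·47/4 + (7/8)·61/6 = 995/96 ≈ 10.365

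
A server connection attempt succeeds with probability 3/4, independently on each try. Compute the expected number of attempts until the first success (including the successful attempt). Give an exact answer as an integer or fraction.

For a geometric distribution, E[trials] = 1/p = 1/(3/4) = 4/3.

4/3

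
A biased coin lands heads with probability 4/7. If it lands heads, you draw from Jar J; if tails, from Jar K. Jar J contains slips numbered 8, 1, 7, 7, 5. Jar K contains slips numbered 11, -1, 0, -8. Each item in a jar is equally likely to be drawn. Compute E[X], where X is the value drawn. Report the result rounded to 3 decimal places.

E[X | Jar J] = (8 + 1 + 7 + 7 + 5)/5 = 28/5
E[X | Jar K] = (11 − 1 + 0 − 8)/4 = 1/2
E[X] = (4/7)·28/5 + (3/7)·1/2 = 239/70 ≈ 3.414

3.414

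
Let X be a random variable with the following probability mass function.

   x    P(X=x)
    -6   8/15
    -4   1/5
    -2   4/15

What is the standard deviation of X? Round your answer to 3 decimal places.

1.707

E[X] = -68/15, E[X²] = 352/15
Var(X) = E[X²] − (E[X])² = 352/15 − 4624/225 = 656/225
SD(X) = √(656/225) ≈ 1.707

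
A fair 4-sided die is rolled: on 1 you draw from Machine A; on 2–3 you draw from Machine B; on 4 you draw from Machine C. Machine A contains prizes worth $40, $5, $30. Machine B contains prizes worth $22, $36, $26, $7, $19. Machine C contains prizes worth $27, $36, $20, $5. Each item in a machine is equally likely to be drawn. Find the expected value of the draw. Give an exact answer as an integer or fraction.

E[X | Machine A] = (40 + 5 + 30)/3 = 25
E[X | Machine B] = (22 + 36 + 26 + 7 + 19)/5 = 22
E[X | Machine C] = (27 + 36 + 20 + 5)/4 = 22
E[X] = (1/4)·25 + (1/2)·22 + (1/4)·22 = 91/4

91/4 dollars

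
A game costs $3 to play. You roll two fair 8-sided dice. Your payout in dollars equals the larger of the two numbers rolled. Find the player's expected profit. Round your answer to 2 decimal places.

$2.81

Distribution of the larger of the two numbers rolled: 1 w.p. 1/64, 2 w.p. 3/64, 3 w.p. 5/64, 4 w.p. 7/64, 5 w.p. 9/64, 6 w.p. 11/64, …
E[payout] = (1/64)·1 + (3/64)·2 + (5/64)·3 + (7/64)·4 + (9/64)·5 + (11/64)·6 + (13/64)·7 + (15/64)·8 = 93/16
Expected profit = 93/16 − 3 = 45/16 ≈ $2.81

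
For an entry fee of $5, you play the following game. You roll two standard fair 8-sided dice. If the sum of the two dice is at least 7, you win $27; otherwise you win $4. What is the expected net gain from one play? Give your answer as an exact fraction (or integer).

E[payout] = (15/64)·4 + (49/64)·27 = 1383/64
Expected profit = 1383/64 − 5 = 1063/64

1063/64 dollars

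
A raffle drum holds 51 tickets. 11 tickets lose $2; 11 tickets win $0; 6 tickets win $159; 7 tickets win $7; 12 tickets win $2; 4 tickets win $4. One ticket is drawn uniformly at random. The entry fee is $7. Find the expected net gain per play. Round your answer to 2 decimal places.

$13.02

E[payout] = (11/51)·(-2) + (11/51)·0 + (6/51)·159 + (7/51)·7 + (12/51)·2 + (4/51)·4 = 1021/51
Expected profit = 1021/51 − 7 = 664/51 ≈ $13.02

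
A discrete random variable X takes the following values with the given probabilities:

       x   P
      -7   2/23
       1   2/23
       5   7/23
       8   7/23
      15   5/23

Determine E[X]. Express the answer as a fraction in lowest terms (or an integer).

154/23

E[X] = (2/23)·(-7) + (2/23)·1 + (7/23)·5 + (7/23)·8 + (5/23)·15
     = 154/23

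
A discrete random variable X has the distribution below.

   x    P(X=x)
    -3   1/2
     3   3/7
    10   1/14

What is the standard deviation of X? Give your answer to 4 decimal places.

E[X] = 1/2, E[X²] = 31/2
Var(X) = E[X²] − (E[X])² = 31/2 − 1/4 = 61/4
SD(X) = √(61/4) ≈ 3.9051

3.9051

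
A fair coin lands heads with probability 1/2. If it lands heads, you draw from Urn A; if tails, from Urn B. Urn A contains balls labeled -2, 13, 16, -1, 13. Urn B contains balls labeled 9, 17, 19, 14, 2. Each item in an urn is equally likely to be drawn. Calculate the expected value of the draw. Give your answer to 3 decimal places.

E[X | Urn A] = (-2 + 13 + 16 − 1 + 13)/5 = 39/5
E[X | Urn B] = (9 + 17 + 19 + 14 + 2)/5 = 61/5
E[X] = (1/2)·39/5 + (1/2)·61/5 = 10 ≈ 10.000

10.000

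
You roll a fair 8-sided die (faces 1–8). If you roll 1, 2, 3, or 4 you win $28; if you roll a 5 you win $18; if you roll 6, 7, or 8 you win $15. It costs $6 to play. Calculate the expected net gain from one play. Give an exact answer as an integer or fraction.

127/8 dollars

E[payout] = (3/8)·15 + (1/8)·18 + (1/2)·28 = 175/8
Expected profit = 175/8 − 6 = 127/8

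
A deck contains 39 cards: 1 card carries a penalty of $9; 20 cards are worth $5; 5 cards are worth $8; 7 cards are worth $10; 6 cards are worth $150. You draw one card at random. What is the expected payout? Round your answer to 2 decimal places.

$28.23

E[payout] = (1/39)·(-9) + (20/39)·5 + (5/39)·8 + (7/39)·10 + (6/39)·150 = 367/13
≈ $28.23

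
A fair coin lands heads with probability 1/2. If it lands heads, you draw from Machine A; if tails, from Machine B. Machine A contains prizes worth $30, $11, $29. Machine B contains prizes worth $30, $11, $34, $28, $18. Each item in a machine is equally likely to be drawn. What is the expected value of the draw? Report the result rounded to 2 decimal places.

$23.77

E[X | Machine A] = (30 + 11 + 29)/3 = 70/3
E[X | Machine B] = (30 + 11 + 34 + 28 + 18)/5 = 121/5
E[X] = (1/2)·70/3 + (1/2)·121/5 = 713/30 ≈ 23.77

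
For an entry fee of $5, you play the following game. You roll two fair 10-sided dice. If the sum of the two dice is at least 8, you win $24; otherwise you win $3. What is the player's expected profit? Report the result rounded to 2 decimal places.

E[payout] = (21/100)·3 + (79/100)·24 = 1959/100
Expected profit = 1959/100 − 5 = 1459/100 ≈ $14.59

$14.59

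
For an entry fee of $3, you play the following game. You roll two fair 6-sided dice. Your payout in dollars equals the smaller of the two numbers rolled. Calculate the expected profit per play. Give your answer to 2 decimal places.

-$0.47

Distribution of the smaller of the two numbers rolled: 1 w.p. 11/36, 2 w.p. 1/4, 3 w.p. 7/36, 4 w.p. 5/36, 5 w.p. 1/12, 6 w.p. 1/36
E[payout] = (11/36)·1 + (1/4)·2 + (7/36)·3 + (5/36)·4 + (1/12)·5 + (1/36)·6 = 91/36
Expected profit = 91/36 − 3 = -17/36 ≈ -$0.47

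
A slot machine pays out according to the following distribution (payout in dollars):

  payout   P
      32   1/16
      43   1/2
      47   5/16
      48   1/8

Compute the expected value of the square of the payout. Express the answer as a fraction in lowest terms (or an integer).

31469/16

E[X²] = (1/16)·1024 + (1/2)·1849 + (5/16)·2209 + (1/8)·2304
     = 31469/16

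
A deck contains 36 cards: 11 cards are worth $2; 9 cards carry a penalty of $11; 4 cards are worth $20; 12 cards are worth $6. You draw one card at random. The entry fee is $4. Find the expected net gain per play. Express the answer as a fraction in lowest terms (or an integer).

E[payout] = (11/36)·2 + (9/36)·(-11) + (4/36)·20 + (12/36)·6 = 25/12
Expected profit = 25/12 − 4 = -23/12

-23/12 dollars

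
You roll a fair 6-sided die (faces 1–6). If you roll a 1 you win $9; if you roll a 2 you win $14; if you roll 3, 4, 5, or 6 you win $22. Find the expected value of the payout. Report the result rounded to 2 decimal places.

$18.50

E[payout] = (1/6)·9 + (1/6)·14 + (2/3)·22 = 37/2
≈ $18.50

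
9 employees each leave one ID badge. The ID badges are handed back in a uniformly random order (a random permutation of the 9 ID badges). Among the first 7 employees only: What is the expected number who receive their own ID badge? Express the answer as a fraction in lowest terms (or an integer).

Let Xᵢ = 1 if person i gets their own ID badge. For each i, P(Xᵢ=1) = 1/9.
By linearity of expectation, E[X₁+…+X_7] = 7·(1/9) = 7/9.

7/9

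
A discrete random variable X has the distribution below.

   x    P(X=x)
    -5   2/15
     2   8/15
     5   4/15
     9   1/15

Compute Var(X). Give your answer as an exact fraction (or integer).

E[X] = (2/15)·(-5) + (8/15)·2 + (4/15)·5 + (1/15)·9 = 7/3
E[X²] = (2/15)·25 + (8/15)·4 + (4/15)·25 + (1/15)·81 = 263/15
Var(X) = 263/15 − (7/3)² = 544/45

544/45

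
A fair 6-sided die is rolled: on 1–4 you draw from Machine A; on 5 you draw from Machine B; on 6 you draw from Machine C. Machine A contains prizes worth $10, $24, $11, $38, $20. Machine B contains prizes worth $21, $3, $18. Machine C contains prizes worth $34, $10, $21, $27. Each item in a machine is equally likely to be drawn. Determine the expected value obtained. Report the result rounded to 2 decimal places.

$19.90

E[X | Machine A] = (10 + 24 + 11 + 38 + 20)/5 = 103/5
E[X | Machine B] = (21 + 3 + 18)/3 = 14
E[X | Machine C] = (34 + 10 + 21 + 27)/4 = 23
E[X] = (2/3)·103/5 + (1/6)·14 + (1/6)·23 = 199/10 ≈ 19.90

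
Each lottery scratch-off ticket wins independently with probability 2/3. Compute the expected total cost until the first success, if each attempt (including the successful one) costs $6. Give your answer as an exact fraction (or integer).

$9

E[#attempts] = 1/p = 3/2; E[cost] = 6·3/2 = 9.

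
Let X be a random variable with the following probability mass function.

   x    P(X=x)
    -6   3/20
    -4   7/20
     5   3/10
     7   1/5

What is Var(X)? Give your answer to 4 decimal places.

27.9400

E[X] = (3/20)·(-6) + (7/20)·(-4) + (3/10)·5 + (1/5)·7 = 3/5
E[X²] = (3/20)·36 + (7/20)·16 + (3/10)·25 + (1/5)·49 = 283/10
Var(X) = 283/10 − (3/5)² = 1397/50 ≈ 27.9400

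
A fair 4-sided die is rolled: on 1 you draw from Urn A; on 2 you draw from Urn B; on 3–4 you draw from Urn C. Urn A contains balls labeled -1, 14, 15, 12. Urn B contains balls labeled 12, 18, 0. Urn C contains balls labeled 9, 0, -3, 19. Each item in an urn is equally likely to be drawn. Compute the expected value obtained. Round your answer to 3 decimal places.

8.125

E[X | Urn A] = (-1 + 14 + 15 + 12)/4 = 10
E[X | Urn B] = (12 + 18 + 0)/3 = 10
E[X | Urn C] = (9 + 0 − 3 + 19)/4 = 25/4
E[X] = (1/4)·10 + (1/4)·10 + (1/2)·25/4 = 65/8 ≈ 8.125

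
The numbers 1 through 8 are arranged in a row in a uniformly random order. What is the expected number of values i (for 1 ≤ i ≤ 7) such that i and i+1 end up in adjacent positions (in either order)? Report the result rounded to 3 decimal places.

1.750

For each i ∈ {1,…,7}, let Xᵢ = 1 if i and i+1 are adjacent. P(Xᵢ=1) = 2·(8−1)!/8! = 2/8.
By linearity, E[ΣXᵢ] = (7)·(2/8) = 7/4.
≈ 1.750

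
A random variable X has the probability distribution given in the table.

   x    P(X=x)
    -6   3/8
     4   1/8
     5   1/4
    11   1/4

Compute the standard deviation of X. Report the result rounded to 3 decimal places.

E[X] = 9/4, E[X²] = 52
Var(X) = E[X²] − (E[X])² = 52 − 81/16 = 751/16
SD(X) = √(751/16) ≈ 6.851

6.851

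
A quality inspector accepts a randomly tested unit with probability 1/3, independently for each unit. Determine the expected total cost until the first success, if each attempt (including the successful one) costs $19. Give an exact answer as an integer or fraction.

$57

E[#attempts] = 1/p = 3; E[cost] = 19·3 = 57.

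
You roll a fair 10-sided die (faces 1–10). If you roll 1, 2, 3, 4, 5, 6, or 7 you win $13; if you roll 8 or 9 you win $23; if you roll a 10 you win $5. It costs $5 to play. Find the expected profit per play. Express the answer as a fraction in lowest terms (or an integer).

E[payout] = (1/10)·5 + (7/10)·13 + (1/5)·23 = 71/5
Expected profit = 71/5 − 5 = 46/5

46/5 dollars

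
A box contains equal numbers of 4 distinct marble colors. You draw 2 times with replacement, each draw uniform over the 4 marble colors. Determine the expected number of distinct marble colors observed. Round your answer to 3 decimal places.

Let Xⱼ=1 if type j appears at least once. P(Xⱼ=1) = 1 − ((4−1)/4)^2 = 7/16.
E[#distinct] = 4·7/16 = 7/4.
≈ 1.750

1.750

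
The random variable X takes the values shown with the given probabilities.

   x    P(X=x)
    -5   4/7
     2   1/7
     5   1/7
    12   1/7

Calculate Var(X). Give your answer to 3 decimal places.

38.980

E[X] = (4/7)·(-5) + (1/7)·2 + (1/7)·5 + (1/7)·12 = -1/7
E[X²] = (4/7)·25 + (1/7)·4 + (1/7)·25 + (1/7)·144 = 39
Var(X) = 39 − (-1/7)² = 1910/49 ≈ 38.980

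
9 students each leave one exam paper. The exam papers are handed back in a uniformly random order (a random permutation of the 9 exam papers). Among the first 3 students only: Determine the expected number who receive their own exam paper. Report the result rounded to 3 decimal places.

Let Xᵢ = 1 if person i gets their own exam paper. For each i, P(Xᵢ=1) = 1/9.
By linearity of expectation, E[X₁+…+X_3] = 3·(1/9) = 1/3.
≈ 0.333

0.333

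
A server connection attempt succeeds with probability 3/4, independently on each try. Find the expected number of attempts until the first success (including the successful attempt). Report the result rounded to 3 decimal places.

1.333

For a geometric distribution, E[trials] = 1/p = 1/(3/4) = 4/3.
≈ 1.333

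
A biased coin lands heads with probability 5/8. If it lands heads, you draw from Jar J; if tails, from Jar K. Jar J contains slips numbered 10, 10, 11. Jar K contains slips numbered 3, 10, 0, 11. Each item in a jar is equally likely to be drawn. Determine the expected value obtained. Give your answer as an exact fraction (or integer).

209/24

E[X | Jar J] = (10 + 10 + 11)/3 = 31/3
E[X | Jar K] = (3 + 10 + 0 + 11)/4 = 6
E[X] = (5/8)·31/3 + (3/8)·6 = 209/24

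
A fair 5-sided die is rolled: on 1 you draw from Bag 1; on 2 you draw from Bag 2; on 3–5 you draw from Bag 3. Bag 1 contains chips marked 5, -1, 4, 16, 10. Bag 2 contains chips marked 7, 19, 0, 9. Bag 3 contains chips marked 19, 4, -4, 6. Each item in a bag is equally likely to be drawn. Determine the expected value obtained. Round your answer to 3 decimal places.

E[X | Bag 1] = (5 − 1 + 4 + 16 + 10)/5 = 34/5
E[X | Bag 2] = (7 + 19 + 0 + 9)/4 = 35/4
E[X | Bag 3] = (19 + 4 − 4 + 6)/4 = 25/4
E[X] = (1/5)·34/5 + (1/5)·35/4 + (3/5)·25/4 = 343/50 ≈ 6.860

6.860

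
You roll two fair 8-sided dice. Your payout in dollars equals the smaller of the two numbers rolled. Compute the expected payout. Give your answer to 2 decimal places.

$3.19

Distribution of the smaller of the two numbers rolled: 1 w.p. 15/64, 2 w.p. 13/64, 3 w.p. 11/64, 4 w.p. 9/64, 5 w.p. 7/64, 6 w.p. 5/64, …
E[payout] = (15/64)·1 + (13/64)·2 + (11/64)·3 + (9/64)·4 + (7/64)·5 + (5/64)·6 + (3/64)·7 + (1/64)·8 = 51/16
≈ $3.19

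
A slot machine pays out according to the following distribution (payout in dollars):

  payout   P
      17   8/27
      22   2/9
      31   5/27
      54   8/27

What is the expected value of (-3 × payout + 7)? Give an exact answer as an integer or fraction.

-88

E[-3x+7] = (8/27)·(-44) + (2/9)·(-59) + (5/27)·(-86) + (8/27)·(-155)
     = -88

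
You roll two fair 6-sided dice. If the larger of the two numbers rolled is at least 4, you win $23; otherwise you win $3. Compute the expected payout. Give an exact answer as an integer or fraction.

E[payout] = (1/4)·3 + (3/4)·23 = 18

$18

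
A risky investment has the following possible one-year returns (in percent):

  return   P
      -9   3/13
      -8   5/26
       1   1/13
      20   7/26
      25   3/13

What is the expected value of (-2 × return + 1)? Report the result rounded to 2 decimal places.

-14.23

E[-2x+1] = (3/13)·19 + (5/26)·17 + (1/13)·(-1) + (7/26)·(-39) + (3/13)·(-49)
     = -185/13 ≈ -14.23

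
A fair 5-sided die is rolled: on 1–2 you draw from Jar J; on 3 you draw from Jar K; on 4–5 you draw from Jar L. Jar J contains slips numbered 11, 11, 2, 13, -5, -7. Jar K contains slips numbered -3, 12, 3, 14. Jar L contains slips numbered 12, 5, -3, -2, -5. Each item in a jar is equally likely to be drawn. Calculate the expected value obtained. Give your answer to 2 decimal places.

E[X | Jar J] = (11 + 11 + 2 + 13 − 5 − 7)/6 = 25/6
E[X | Jar K] = (-3 + 12 + 3 + 14)/4 = 13/2
E[X | Jar L] = (12 + 5 − 3 − 2 − 5)/5 = 7/5
E[X] = (2/5)·25/6 + (1/5)·13/2 + (2/5)·7/5 = 529/150 ≈ 3.53

3.53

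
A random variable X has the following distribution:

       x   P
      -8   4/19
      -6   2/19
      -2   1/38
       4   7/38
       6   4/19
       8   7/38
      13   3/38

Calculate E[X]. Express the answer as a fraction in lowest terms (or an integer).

E[X] = (4/19)·(-8) + (2/19)·(-6) + (1/38)·(-2) + (7/38)·4 + (4/19)·6 + (7/38)·8 + (3/38)·13
     = 81/38

81/38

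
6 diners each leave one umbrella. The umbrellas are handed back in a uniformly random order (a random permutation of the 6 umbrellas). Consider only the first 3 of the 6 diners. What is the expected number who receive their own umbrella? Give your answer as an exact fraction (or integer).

1/2

Let Xᵢ = 1 if person i gets their own umbrella. For each i, P(Xᵢ=1) = 1/6.
By linearity of expectation, E[X₁+…+X_3] = 3·(1/6) = 1/2.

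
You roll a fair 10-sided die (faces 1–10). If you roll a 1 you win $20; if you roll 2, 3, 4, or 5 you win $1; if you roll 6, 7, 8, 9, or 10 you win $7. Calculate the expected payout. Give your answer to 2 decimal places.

E[payout] = (2/5)·1 + (1/2)·7 + (1/10)·20 = 59/10
≈ $5.90

$5.90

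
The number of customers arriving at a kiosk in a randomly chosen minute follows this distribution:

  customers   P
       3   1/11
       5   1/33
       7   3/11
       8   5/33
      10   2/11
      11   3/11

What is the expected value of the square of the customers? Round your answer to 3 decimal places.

E[X²] = (1/11)·9 + (1/33)·25 + (3/11)·49 + (5/33)·64 + (2/11)·100 + (3/11)·121
     = 834/11 ≈ 75.818

75.818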